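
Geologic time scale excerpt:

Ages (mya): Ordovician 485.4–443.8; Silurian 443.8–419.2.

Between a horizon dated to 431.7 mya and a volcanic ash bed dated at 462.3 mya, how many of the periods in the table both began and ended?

Checking each listed span, none has both start < 462.3 Ma and end > 431.7 Ma — every period straddles one of the two dates or lies outside them — so the count is 0.

0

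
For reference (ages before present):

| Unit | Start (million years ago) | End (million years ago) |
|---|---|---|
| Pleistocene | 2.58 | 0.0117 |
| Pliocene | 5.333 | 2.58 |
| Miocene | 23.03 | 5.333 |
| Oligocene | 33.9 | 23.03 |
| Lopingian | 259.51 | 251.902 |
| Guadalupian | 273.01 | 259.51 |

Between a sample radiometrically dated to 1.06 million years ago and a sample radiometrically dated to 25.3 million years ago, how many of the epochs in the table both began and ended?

The older date is 25.3 Ma and the younger is 1.06 Ma.
Epochs with start < 25.3 and end > 1.06 Ma: Miocene (23.03–5.333), Pliocene (5.333–2.58).
That is 2 complete epochs.

2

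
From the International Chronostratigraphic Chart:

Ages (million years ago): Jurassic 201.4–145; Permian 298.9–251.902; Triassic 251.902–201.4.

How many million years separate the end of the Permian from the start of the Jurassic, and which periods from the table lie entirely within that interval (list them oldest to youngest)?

End of Permian = 251.902 Ma; start of Jurassic = 201.4 Ma.
Gap = 251.902 − 201.4 = 50.502 Myr.
Periods wholly inside 251.902–201.4 Ma: Triassic (251.902–201.4).

50.502 million years; Triassic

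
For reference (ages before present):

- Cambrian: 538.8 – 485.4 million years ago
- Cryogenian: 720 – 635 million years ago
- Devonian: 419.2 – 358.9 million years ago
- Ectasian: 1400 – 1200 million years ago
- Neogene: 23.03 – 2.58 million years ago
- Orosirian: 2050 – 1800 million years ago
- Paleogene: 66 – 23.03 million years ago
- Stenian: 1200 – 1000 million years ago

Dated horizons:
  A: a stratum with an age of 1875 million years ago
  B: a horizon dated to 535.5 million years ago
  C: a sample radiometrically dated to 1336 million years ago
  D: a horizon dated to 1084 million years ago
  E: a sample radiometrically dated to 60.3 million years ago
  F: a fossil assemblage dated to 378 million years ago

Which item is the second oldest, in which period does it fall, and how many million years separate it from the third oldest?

C, in the Ectasian; 252 million years to D

Larger Ma means older, so oldest first: A 1875 > C 1336 > D 1084 > B 535.5 > F 378 > E 60.3.
Counting 2 along gives C (1336 Ma); the excerpt puts that inside the Ectasian, 1400–1200 Ma.
Next in line is D (1084 Ma), and 1336 − 1084 = 252 Myr.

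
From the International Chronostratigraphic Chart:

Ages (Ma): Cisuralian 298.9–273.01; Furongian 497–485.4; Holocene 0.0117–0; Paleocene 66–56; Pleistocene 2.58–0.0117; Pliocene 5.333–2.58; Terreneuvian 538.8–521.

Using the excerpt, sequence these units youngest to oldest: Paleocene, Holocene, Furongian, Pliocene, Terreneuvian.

Holocene → Pliocene → Paleocene → Furongian → Terreneuvian

Sorting by start age (ascending Ma, since larger Ma = older): Holocene began 0.0117, Pliocene began 5.333, Paleocene began 66, Furongian began 497, Terreneuvian began 538.8.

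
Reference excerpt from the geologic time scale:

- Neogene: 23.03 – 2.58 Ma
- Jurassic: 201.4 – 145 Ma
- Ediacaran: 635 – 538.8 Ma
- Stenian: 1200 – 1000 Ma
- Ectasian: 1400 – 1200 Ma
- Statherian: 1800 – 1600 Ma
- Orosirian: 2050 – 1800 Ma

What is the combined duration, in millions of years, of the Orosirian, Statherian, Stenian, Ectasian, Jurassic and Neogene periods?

Duration is start − end for each: (2050 − 1800) + (1800 − 1600) + (1200 − 1000) + (1400 − 1200) + (201.4 − 145) + (23.03 − 2.58).
That is 250 + 200 + 200 + 200 + 56.4 + 20.45, which totals 926.85 million years.

926.85 million years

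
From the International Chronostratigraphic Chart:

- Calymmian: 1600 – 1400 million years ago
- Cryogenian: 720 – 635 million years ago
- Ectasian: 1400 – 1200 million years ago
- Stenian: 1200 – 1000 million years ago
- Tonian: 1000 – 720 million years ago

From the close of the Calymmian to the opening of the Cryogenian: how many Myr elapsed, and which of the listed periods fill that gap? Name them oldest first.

680 million years; Ectasian, Stenian, Tonian

The Calymmian closes at 1400 Ma and the Cryogenian opens at 720 Ma, so the interval is 1400 − 720 = 680 Myr.
A period fits inside if it starts at or after 1400 Ma and ends at or before 720 Ma; oldest first that gives Ectasian, Stenian, Tonian.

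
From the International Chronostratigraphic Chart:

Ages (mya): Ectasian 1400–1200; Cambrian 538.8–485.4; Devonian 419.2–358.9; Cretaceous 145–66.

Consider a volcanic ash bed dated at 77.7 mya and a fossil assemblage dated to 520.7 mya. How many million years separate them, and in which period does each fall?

443 million years apart; the first in the Cretaceous, the second in the Cambrian

Elapsed time: 520.7 − 77.7 = 443 Myr.
77.7 Ma lies within 145–66 Ma: Cretaceous.
520.7 Ma lies within 538.8–485.4 Ma: Cambrian.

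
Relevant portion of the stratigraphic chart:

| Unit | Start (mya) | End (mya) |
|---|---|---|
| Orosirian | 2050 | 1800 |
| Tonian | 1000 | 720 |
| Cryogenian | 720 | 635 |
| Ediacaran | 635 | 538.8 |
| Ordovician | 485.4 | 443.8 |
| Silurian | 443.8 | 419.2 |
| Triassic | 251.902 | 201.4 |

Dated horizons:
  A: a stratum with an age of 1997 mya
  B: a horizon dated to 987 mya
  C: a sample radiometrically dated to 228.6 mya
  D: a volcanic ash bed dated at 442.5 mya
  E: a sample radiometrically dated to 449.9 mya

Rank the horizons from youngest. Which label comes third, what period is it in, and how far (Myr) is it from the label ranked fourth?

E, in the Ordovician; 537.1 million years to B

Smaller Ma means younger, so youngest first: C 228.6 < D 442.5 < E 449.9 < B 987 < A 1997.
Counting 3 along gives E (449.9 Ma); the excerpt puts that inside the Ordovician, 485.4–443.8 Ma.
Next in line is B (987 Ma), and 987 − 449.9 = 537.1 Myr.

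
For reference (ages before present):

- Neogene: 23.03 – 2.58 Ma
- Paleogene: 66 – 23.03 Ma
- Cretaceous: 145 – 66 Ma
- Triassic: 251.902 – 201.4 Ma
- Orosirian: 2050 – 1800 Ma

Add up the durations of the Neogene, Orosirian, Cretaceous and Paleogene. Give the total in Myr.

Duration is start − end for each: (23.03 − 2.58) + (2050 − 1800) + (145 − 66) + (66 − 23.03).
That is 20.45 + 250 + 79 + 42.97, which totals 392.42 million years.

392.42 million years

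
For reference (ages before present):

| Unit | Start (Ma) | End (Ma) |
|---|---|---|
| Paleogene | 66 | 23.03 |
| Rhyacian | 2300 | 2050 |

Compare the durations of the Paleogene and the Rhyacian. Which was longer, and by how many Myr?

Paleogene: 66 − 23.03 = 42.97 Myr.
Rhyacian: 2300 − 2050 = 250 Myr.
Difference: 250 − 42.97 = 207.03 Myr, so the Rhyacian was longer.

Rhyacian, by 207.03 million years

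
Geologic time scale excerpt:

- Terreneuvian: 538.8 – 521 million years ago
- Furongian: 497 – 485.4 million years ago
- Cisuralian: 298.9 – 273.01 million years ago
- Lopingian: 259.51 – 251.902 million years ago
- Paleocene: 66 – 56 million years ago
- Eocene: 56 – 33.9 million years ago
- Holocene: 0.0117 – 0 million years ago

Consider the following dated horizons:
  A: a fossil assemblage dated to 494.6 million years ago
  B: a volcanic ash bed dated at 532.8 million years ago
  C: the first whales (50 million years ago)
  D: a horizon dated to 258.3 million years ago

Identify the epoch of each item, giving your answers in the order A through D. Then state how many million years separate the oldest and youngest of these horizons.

A — Furongian; B — Terreneuvian; C — Eocene; D — Lopingian; span 482.8 million years

A: 494.6 Ma lies in 497–485.4 Ma, so Furongian.
B: 532.8 Ma lies in 538.8–521 Ma, so Terreneuvian.
C: 50 Ma lies in 56–33.9 Ma, so Eocene.
D: 258.3 Ma lies in 259.51–251.902 Ma, so Lopingian.
Oldest = 532.8 Ma, youngest = 50 Ma → span 482.8 Myr.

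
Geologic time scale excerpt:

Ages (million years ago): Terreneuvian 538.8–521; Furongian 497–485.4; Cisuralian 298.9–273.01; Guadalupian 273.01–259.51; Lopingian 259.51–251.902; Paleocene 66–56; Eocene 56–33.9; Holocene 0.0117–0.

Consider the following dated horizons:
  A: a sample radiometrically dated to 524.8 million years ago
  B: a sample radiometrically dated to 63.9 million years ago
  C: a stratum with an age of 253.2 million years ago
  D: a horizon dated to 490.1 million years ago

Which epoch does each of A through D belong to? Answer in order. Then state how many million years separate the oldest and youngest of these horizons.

Match each age against the start–end ranges in the excerpt: A = 524.8 Ma → Terreneuvian (538.8–521); B = 63.9 Ma → Paleocene (66–56); C = 253.2 Ma → Lopingian (259.51–251.902); D = 490.1 Ma → Furongian (497–485.4).
The largest age is 524.8 Ma and the smallest is 63.9 Ma; their difference is 460.9 Myr.

A — Terreneuvian; B — Paleocene; C — Lopingian; D — Furongian; span 460.9 million years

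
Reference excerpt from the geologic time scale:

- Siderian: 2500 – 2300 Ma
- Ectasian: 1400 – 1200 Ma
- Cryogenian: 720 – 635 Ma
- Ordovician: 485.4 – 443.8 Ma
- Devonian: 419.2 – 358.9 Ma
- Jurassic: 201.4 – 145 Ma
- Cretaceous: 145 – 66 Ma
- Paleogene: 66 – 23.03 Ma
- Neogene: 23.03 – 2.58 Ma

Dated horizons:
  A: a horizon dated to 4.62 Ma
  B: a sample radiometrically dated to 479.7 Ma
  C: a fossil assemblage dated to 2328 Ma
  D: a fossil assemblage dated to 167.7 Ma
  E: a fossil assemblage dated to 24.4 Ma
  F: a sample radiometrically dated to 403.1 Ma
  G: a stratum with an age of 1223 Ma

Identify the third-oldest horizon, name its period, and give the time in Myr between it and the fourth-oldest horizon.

Larger Ma means older, so oldest first: C 2328 > G 1223 > B 479.7 > F 403.1 > D 167.7 > E 24.4 > A 4.62.
Counting 3 along gives B (479.7 Ma); the excerpt puts that inside the Ordovician, 485.4–443.8 Ma.
Next in line is F (403.1 Ma), and 479.7 − 403.1 = 76.6 Myr.

B, in the Ordovician; 76.6 million years to F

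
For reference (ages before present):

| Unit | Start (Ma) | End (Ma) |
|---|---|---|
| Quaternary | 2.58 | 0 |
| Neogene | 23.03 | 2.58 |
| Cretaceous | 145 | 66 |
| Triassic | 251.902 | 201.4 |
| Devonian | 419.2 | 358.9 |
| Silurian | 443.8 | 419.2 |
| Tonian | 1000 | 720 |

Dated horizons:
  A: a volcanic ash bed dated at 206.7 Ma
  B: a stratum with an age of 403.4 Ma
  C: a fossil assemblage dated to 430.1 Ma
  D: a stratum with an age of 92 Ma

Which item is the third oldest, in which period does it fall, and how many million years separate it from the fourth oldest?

A, in the Triassic; 114.7 million years to D

Larger Ma means older, so oldest first: C 430.1 > B 403.4 > A 206.7 > D 92.
Counting 3 along gives A (206.7 Ma); the excerpt puts that inside the Triassic, 251.902–201.4 Ma.
Next in line is D (92 Ma), and 206.7 − 92 = 114.7 Myr.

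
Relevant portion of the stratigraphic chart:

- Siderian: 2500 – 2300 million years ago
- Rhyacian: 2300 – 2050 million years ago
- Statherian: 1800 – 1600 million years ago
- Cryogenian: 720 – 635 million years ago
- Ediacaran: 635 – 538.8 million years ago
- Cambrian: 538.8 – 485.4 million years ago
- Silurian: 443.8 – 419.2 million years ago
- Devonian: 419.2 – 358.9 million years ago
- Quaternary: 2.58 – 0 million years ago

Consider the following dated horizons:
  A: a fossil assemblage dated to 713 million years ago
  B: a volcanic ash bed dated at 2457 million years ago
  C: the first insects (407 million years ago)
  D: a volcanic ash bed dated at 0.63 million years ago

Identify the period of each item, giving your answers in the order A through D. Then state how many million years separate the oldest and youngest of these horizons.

A — Cryogenian; B — Siderian; C — Devonian; D — Quaternary; span 2456.37 million years

Match each age against the start–end ranges in the excerpt: A = 713 Ma → Cryogenian (720–635); B = 2457 Ma → Siderian (2500–2300); C = 407 Ma → Devonian (419.2–358.9); D = 0.63 Ma → Quaternary (2.58–0).
The largest age is 2457 Ma and the smallest is 0.63 Ma; their difference is 2456.37 Myr.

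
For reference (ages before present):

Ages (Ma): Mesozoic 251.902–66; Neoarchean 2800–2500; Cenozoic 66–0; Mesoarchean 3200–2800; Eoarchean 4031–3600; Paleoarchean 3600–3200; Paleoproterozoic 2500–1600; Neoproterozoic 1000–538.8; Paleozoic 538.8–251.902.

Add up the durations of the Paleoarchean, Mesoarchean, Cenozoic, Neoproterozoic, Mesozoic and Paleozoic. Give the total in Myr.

1800 million years

Duration is start − end for each: (3600 − 3200) + (3200 − 2800) + (66 − 0) + (1000 − 538.8) + (251.902 − 66) + (538.8 − 251.902).
That is 400 + 400 + 66 + 461.2 + 185.902 + 286.898, which totals 1800 million years.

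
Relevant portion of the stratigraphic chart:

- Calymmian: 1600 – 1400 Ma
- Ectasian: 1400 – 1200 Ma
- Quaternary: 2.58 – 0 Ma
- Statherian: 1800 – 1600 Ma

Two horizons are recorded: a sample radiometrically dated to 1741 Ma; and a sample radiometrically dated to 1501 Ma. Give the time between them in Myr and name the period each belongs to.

240 million years apart; the first in the Statherian, the second in the Calymmian

Elapsed time: 1741 − 1501 = 240 Myr.
1741 Ma lies within 1800–1600 Ma: Statherian.
1501 Ma lies within 1600–1400 Ma: Calymmian.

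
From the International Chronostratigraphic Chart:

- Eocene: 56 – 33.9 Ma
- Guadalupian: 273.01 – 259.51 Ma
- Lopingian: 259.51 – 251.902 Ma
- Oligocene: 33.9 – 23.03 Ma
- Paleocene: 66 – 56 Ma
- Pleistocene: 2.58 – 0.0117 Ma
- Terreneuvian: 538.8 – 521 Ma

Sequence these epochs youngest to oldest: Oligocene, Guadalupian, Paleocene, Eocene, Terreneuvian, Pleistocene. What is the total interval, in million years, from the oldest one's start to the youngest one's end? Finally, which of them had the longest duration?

From the excerpt: Oligocene 33.9–23.03; Guadalupian 273.01–259.51; Paleocene 66–56; Eocene 56–33.9; Terreneuvian 538.8–521; Pleistocene 2.58–0.0117 (Ma).
Larger Ma is earlier, so the oldest is Terreneuvian and the youngest is Pleistocene; youngest to oldest: Pleistocene, Oligocene, Eocene, Paleocene, Guadalupian, Terreneuvian.
Oldest start 538.8 minus youngest end 0.0117 gives 538.7883 Myr overall.
Individual lengths (start − end): Terreneuvian 17.8; Guadalupian 13.5; Pleistocene 2.5683; Paleocene 10; Eocene 22.1; Oligocene 10.87. The largest is Eocene at 22.1 Myr.

Pleistocene → Oligocene → Eocene → Paleocene → Guadalupian → Terreneuvian; total span 538.7883 Myr; longest is Eocene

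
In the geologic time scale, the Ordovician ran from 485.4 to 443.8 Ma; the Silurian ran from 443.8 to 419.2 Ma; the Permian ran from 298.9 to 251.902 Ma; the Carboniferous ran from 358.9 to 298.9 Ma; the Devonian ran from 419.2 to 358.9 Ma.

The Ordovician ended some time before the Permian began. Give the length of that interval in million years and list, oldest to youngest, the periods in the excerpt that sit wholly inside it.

144.9 million years; Silurian, Devonian, Carboniferous

The Ordovician closes at 443.8 Ma and the Permian opens at 298.9 Ma, so the interval is 443.8 − 298.9 = 144.9 Myr.
A period fits inside if it starts at or after 443.8 Ma and ends at or before 298.9 Ma; oldest first that gives Silurian, Devonian, Carboniferous.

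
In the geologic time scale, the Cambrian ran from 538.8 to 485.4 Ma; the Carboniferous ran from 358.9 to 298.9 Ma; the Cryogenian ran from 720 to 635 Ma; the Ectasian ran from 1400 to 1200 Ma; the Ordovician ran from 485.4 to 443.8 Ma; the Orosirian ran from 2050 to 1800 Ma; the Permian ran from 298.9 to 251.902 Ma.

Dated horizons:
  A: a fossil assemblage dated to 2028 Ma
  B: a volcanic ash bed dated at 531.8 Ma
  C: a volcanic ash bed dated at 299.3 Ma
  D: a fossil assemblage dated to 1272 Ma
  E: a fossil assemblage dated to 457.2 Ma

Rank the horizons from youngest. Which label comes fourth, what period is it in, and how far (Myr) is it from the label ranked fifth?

Sorted youngest-first by Ma: C (299.3), E (457.2), B (531.8), D (1272), A (2028).
The fourth youngest is D at 1272 Ma, which lies in 1400–1200 Ma: the Ectasian.
The fifth youngest is A at 2028 Ma; separation = |1272 − 2028| = 756 Myr.

D, in the Ectasian; 756 million years to A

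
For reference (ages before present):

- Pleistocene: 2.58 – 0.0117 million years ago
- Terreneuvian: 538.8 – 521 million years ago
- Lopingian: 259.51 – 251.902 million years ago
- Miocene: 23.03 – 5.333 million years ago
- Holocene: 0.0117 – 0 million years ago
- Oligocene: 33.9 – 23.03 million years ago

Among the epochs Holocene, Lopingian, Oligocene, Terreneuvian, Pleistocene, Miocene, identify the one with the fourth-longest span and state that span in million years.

Lopingian, 7.608 million years

Start − end for each: Holocene 0.0117 − 0 = 0.0117; Lopingian 259.51 − 251.902 = 7.608; Oligocene 33.9 − 23.03 = 10.87; Terreneuvian 538.8 − 521 = 17.8; Pleistocene 2.58 − 0.0117 = 2.5683; Miocene 23.03 − 5.333 = 17.697.
Ranking these from longest: Terreneuvian > Miocene > Oligocene > Lopingian > Pleistocene > Holocene.
Position 4 in that ranking is Lopingian, which lasted 7.608 Myr.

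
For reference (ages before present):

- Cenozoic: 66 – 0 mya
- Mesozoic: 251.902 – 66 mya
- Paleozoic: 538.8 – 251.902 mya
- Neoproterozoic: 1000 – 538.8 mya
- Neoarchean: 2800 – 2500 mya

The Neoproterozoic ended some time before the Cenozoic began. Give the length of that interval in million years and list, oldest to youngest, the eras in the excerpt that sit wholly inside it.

End of Neoproterozoic = 538.8 Ma; start of Cenozoic = 66 Ma.
Gap = 538.8 − 66 = 472.8 Myr.
Eras wholly inside 538.8–66 Ma: Paleozoic (538.8–251.902), Mesozoic (251.902–66).

472.8 million years; Paleozoic, Mesozoic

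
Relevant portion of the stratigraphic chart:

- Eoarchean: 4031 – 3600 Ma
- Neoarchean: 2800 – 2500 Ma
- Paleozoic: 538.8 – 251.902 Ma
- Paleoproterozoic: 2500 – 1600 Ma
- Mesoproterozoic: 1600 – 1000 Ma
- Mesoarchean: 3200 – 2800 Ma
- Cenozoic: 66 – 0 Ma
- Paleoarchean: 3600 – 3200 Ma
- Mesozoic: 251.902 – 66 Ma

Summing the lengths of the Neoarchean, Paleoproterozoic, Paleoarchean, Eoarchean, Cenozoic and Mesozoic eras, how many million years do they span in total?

2282.902 million years

Each duration: Neoarchean = 300; Paleoproterozoic = 900; Paleoarchean = 400; Eoarchean = 431; Cenozoic = 66; Mesozoic = 185.902.
Sum: 300 + 900 + 400 + 431 + 66 + 185.902 = 2282.902 Myr.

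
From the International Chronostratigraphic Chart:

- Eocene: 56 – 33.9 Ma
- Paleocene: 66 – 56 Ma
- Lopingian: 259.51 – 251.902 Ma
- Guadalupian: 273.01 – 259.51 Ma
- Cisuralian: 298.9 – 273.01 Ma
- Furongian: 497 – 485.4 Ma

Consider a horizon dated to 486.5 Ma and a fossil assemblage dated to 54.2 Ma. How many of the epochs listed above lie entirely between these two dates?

486.5 Ma sits inside the Furongian (497–485.4) and 54.2 Ma inside the Eocene (56–33.9); neither of those is wholly between the two dates.
The listed epochs lying completely between them are Cisuralian, Guadalupian, Lopingian, Paleocene — 4 in all.

4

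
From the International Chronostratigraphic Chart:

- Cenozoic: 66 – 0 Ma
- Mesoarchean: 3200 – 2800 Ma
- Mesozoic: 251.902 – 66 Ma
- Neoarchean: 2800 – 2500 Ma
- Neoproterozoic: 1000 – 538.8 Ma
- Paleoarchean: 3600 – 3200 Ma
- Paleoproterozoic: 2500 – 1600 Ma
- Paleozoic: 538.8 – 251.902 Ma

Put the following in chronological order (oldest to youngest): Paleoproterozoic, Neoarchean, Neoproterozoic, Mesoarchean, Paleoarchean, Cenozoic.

Paleoarchean, Mesoarchean, Neoarchean, Paleoproterozoic, Neoproterozoic, Cenozoic

Read off each span (Ma): Paleoproterozoic 2500–1600; Neoarchean 2800–2500; Neoproterozoic 1000–538.8; Mesoarchean 3200–2800; Paleoarchean 3600–3200; Cenozoic 66–0.
Larger Ma is older, so oldest→youngest is Paleoarchean, Mesoarchean, Neoarchean, Paleoproterozoic, Neoproterozoic, Cenozoic.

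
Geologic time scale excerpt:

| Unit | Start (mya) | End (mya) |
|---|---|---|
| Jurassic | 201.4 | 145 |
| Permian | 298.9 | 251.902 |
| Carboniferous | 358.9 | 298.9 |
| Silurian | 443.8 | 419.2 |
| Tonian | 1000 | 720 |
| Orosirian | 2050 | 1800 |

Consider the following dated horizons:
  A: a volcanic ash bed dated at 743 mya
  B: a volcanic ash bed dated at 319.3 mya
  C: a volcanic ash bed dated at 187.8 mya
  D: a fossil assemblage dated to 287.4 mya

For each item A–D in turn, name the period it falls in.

A: 743 Ma lies in 1000–720 Ma, so Tonian.
B: 319.3 Ma lies in 358.9–298.9 Ma, so Carboniferous.
C: 187.8 Ma lies in 201.4–145 Ma, so Jurassic.
D: 287.4 Ma lies in 298.9–251.902 Ma, so Permian.

A — Tonian; B — Carboniferous; C — Jurassic; D — Permian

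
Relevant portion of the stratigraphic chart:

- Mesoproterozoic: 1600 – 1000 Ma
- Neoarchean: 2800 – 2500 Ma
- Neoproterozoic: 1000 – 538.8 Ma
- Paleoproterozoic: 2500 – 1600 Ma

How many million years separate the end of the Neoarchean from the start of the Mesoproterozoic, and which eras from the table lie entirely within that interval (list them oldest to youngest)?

900 million years; Paleoproterozoic

The Neoarchean closes at 2500 Ma and the Mesoproterozoic opens at 1600 Ma, so the interval is 2500 − 1600 = 900 Myr.
An era fits inside if it starts at or after 2500 Ma and ends at or before 1600 Ma; oldest first that gives Paleoproterozoic.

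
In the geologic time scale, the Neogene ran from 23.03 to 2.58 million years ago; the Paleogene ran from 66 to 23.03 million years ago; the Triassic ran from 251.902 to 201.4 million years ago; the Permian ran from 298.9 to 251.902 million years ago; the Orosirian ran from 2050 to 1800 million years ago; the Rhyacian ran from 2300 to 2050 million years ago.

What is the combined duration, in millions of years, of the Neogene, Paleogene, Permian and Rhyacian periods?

Duration is start − end for each: (23.03 − 2.58) + (66 − 23.03) + (298.9 − 251.902) + (2300 − 2050).
That is 20.45 + 42.97 + 46.998 + 250, which totals 360.418 million years.

360.418 million years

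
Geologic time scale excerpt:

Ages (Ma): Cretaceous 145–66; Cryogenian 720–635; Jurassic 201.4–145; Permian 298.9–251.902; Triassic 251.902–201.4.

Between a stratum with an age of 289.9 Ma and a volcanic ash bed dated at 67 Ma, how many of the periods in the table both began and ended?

The older date is 289.9 Ma and the younger is 67 Ma.
Periods with start < 289.9 and end > 67 Ma: Triassic (251.902–201.4), Jurassic (201.4–145).
That is 2 complete periods.

2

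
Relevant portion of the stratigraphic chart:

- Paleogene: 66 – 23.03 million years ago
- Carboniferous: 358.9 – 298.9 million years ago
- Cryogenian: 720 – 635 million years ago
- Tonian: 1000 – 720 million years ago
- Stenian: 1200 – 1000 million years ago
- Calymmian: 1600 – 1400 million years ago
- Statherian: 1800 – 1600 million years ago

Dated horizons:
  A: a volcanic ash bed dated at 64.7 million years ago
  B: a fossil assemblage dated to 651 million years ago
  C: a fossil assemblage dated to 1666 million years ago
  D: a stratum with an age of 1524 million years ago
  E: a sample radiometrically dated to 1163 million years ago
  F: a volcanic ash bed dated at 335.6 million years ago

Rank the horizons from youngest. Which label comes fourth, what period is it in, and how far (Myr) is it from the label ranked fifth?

E, in the Stenian; 361 million years to D

Sorted youngest-first by Ma: A (64.7), F (335.6), B (651), E (1163), D (1524), C (1666).
The fourth youngest is E at 1163 Ma, which lies in 1200–1000 Ma: the Stenian.
The fifth youngest is D at 1524 Ma; separation = |1163 − 1524| = 361 Myr.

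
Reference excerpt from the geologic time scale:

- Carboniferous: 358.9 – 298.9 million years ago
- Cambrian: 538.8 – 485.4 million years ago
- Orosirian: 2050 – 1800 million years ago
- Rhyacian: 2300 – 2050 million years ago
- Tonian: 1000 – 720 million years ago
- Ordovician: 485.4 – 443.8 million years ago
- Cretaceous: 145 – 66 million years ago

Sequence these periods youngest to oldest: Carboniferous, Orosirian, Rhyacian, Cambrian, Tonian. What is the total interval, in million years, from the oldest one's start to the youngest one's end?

Start ages (Ma): Rhyacian 2300, Orosirian 2050, Tonian 1000, Cambrian 538.8, Carboniferous 358.9.
Ordered youngest to oldest: Carboniferous, Cambrian, Tonian, Orosirian, Rhyacian.
Span = 2300 − 298.9 = 2001.1 Myr.

Carboniferous → Cambrian → Tonian → Orosirian → Rhyacian; total span 2001.1 Myr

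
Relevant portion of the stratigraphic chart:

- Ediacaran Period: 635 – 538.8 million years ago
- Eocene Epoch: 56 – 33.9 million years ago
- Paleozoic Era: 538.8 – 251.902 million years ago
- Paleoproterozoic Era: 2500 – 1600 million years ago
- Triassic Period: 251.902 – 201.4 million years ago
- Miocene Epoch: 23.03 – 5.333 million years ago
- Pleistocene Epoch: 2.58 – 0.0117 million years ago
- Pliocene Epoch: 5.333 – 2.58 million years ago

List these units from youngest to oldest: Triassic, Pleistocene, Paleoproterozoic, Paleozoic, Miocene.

Sorting by start age (ascending Ma, since larger Ma = older): Pleistocene start 2.58, Miocene start 23.03, Triassic start 251.902, Paleozoic start 538.8, Paleoproterozoic start 2500.

Pleistocene → Miocene → Triassic → Paleozoic → Paleoproterozoic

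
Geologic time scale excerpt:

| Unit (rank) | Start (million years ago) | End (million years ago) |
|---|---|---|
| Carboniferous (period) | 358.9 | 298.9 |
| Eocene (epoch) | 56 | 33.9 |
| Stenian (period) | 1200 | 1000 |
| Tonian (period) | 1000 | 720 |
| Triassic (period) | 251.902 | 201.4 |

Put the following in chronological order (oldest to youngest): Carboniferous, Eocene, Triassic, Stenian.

Stenian, Carboniferous, Triassic, Eocene

The oldest of these is Stenian (starts 1200 Ma) and the youngest is Eocene (ends 33.9 Ma).
In between, by decreasing start age: Carboniferous (358.9), Triassic (251.902).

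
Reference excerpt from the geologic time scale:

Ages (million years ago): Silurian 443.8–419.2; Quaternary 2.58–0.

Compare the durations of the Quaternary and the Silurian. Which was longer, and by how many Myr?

Quaternary: 2.58 − 0 = 2.58 Myr.
Silurian: 443.8 − 419.2 = 24.6 Myr.
Difference: 24.6 − 2.58 = 22.02 Myr, so the Silurian was longer.

Silurian, by 22.02 million years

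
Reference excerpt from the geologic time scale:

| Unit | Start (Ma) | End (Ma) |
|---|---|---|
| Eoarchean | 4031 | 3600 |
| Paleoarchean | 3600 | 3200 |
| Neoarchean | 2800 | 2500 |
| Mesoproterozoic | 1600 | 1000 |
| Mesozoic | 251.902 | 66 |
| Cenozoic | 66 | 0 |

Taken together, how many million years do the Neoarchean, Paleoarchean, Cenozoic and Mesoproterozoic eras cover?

1366 million years

Each duration: Neoarchean = 300; Paleoarchean = 400; Cenozoic = 66; Mesoproterozoic = 600.
Sum: 300 + 400 + 66 + 600 = 1366 Myr.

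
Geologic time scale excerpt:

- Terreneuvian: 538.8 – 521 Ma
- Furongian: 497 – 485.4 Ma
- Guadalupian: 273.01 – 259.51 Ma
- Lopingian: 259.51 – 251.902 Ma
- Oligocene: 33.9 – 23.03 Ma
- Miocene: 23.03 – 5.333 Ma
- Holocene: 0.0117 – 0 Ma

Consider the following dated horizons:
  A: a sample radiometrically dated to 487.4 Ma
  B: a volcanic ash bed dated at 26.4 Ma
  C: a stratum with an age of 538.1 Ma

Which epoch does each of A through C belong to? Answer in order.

Match each age against the start–end ranges in the excerpt: A = 487.4 Ma → Furongian (497–485.4); B = 26.4 Ma → Oligocene (33.9–23.03); C = 538.1 Ma → Terreneuvian (538.8–521).

A — Furongian; B — Oligocene; C — Terreneuvian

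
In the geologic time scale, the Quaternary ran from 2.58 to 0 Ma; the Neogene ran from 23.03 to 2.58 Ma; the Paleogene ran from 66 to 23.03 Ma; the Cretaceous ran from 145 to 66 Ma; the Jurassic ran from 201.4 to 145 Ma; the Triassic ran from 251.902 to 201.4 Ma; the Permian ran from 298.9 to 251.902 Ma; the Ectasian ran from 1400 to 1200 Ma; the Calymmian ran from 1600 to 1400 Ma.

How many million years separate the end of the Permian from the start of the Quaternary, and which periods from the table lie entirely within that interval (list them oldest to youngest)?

249.322 million years; Triassic, Jurassic, Cretaceous, Paleogene, Neogene

End of Permian = 251.902 Ma; start of Quaternary = 2.58 Ma.
Gap = 251.902 − 2.58 = 249.322 Myr.
Periods wholly inside 251.902–2.58 Ma: Triassic (251.902–201.4), Jurassic (201.4–145), Cretaceous (145–66), Paleogene (66–23.03), Neogene (23.03–2.58).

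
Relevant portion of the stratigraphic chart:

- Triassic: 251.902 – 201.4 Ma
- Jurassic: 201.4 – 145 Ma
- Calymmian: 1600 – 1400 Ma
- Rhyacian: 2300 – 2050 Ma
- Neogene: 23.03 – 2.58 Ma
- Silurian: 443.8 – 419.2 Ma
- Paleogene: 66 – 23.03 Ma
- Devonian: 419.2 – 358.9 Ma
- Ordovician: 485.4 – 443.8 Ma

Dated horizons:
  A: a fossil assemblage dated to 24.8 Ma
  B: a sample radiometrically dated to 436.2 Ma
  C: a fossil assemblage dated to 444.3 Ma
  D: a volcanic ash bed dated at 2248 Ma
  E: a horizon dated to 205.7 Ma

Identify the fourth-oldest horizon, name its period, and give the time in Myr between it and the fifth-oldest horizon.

E, in the Triassic; 180.9 million years to A

Sorted oldest-first by Ma: D (2248), C (444.3), B (436.2), E (205.7), A (24.8).
The fourth oldest is E at 205.7 Ma, which lies in 251.902–201.4 Ma: the Triassic.
The fifth oldest is A at 24.8 Ma; separation = |205.7 − 24.8| = 180.9 Myr.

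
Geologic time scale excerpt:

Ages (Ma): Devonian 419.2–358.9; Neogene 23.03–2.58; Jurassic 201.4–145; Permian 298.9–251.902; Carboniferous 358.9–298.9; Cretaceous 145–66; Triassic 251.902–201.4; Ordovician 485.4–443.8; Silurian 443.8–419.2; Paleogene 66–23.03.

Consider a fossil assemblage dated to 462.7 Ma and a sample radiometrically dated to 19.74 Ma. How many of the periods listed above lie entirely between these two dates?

The older date is 462.7 Ma and the younger is 19.74 Ma.
Periods with start < 462.7 and end > 19.74 Ma: Silurian (443.8–419.2), Devonian (419.2–358.9), Carboniferous (358.9–298.9), Permian (298.9–251.902), Triassic (251.902–201.4), Jurassic (201.4–145), Cretaceous (145–66), Paleogene (66–23.03).
That is 8 complete periods.

8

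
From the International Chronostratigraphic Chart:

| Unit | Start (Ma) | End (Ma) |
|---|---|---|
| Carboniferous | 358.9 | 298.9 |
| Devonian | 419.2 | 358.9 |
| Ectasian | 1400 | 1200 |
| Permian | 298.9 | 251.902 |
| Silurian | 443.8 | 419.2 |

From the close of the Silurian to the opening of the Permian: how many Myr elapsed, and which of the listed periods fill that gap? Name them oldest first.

120.3 million years; Devonian, Carboniferous

End of Silurian = 419.2 Ma; start of Permian = 298.9 Ma.
Gap = 419.2 − 298.9 = 120.3 Myr.
Periods wholly inside 419.2–298.9 Ma: Devonian (419.2–358.9), Carboniferous (358.9–298.9).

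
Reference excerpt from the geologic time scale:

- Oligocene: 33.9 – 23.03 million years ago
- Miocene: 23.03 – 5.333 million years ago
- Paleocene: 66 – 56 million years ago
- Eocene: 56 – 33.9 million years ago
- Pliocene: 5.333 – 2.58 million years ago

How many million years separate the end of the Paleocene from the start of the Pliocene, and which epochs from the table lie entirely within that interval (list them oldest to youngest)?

The Paleocene closes at 56 Ma and the Pliocene opens at 5.333 Ma, so the interval is 56 − 5.333 = 50.667 Myr.
An epoch fits inside if it starts at or after 56 Ma and ends at or before 5.333 Ma; oldest first that gives Eocene, Oligocene, Miocene.

50.667 million years; Eocene, Oligocene, Miocene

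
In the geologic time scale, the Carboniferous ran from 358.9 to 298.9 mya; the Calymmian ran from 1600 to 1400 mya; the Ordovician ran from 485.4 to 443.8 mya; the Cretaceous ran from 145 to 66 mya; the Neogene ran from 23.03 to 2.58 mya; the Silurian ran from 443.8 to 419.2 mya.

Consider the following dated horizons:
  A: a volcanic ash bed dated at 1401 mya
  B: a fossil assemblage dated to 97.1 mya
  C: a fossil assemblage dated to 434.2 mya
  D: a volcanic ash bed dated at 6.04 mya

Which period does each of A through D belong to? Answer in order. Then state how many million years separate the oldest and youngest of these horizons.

A: 1401 Ma lies in 1600–1400 Ma, so Calymmian.
B: 97.1 Ma lies in 145–66 Ma, so Cretaceous.
C: 434.2 Ma lies in 443.8–419.2 Ma, so Silurian.
D: 6.04 Ma lies in 23.03–2.58 Ma, so Neogene.
Oldest = 1401 Ma, youngest = 6.04 Ma → span 1394.96 Myr.

A — Calymmian; B — Cretaceous; C — Silurian; D — Neogene; span 1394.96 million years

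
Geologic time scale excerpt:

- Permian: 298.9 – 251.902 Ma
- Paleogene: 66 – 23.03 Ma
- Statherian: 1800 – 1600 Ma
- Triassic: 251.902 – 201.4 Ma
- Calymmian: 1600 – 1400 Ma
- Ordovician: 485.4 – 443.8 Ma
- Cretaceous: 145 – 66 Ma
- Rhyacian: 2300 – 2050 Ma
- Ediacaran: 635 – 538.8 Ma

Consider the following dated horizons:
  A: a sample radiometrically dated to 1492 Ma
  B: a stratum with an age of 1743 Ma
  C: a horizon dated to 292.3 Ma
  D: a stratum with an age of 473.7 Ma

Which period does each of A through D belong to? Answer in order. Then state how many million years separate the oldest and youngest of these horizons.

A: 1492 Ma lies in 1600–1400 Ma, so Calymmian.
B: 1743 Ma lies in 1800–1600 Ma, so Statherian.
C: 292.3 Ma lies in 298.9–251.902 Ma, so Permian.
D: 473.7 Ma lies in 485.4–443.8 Ma, so Ordovician.
Oldest = 1743 Ma, youngest = 292.3 Ma → span 1450.7 Myr.

A — Calymmian; B — Statherian; C — Permian; D — Ordovician; span 1450.7 million years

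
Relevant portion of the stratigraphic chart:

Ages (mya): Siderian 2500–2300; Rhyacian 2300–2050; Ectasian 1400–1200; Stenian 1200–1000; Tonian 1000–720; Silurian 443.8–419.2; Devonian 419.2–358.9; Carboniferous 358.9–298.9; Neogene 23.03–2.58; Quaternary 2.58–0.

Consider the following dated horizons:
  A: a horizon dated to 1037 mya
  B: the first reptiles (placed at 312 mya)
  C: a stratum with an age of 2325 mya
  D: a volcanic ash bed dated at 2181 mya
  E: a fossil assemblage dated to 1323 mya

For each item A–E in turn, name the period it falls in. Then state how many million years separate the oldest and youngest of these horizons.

A — Stenian; B — Carboniferous; C — Siderian; D — Rhyacian; E — Ectasian; span 2013 million years

A: 1037 Ma lies in 1200–1000 Ma, so Stenian.
B: 312 Ma lies in 358.9–298.9 Ma, so Carboniferous.
C: 2325 Ma lies in 2500–2300 Ma, so Siderian.
D: 2181 Ma lies in 2300–2050 Ma, so Rhyacian.
E: 1323 Ma lies in 1400–1200 Ma, so Ectasian.
Oldest = 2325 Ma, youngest = 312 Ma → span 2013 Myr.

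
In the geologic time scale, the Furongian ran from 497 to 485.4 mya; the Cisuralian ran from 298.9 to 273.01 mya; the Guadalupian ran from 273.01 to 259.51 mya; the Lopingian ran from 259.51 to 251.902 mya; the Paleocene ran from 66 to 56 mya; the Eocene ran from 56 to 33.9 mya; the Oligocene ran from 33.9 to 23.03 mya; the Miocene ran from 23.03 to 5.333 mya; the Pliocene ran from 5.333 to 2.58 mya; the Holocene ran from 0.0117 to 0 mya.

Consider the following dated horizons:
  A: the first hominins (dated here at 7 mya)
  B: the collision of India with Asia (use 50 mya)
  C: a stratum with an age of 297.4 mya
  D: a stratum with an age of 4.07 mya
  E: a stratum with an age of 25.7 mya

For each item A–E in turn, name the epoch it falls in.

A — Miocene; B — Eocene; C — Cisuralian; D — Pliocene; E — Oligocene

A: 7 Ma lies in 23.03–5.333 Ma, so Miocene.
B: 50 Ma lies in 56–33.9 Ma, so Eocene.
C: 297.4 Ma lies in 298.9–273.01 Ma, so Cisuralian.
D: 4.07 Ma lies in 5.333–2.58 Ma, so Pliocene.
E: 25.7 Ma lies in 33.9–23.03 Ma, so Oligocene.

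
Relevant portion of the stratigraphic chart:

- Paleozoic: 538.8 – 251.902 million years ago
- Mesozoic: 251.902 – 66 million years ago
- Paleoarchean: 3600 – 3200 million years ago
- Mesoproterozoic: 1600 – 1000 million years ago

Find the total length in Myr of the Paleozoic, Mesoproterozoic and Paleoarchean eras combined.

Each duration: Paleozoic = 286.898; Mesoproterozoic = 600; Paleoarchean = 400.
Sum: 286.898 + 600 + 400 = 1286.898 Myr.

1286.898 million years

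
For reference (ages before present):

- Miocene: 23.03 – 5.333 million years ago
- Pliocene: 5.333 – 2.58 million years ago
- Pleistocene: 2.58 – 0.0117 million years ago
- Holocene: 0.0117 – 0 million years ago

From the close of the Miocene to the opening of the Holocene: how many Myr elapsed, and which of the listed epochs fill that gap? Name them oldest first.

5.3213 million years; Pliocene, Pleistocene

End of Miocene = 5.333 Ma; start of Holocene = 0.0117 Ma.
Gap = 5.333 − 0.0117 = 5.3213 Myr.
Epochs wholly inside 5.333–0.0117 Ma: Pliocene (5.333–2.58), Pleistocene (2.58–0.0117).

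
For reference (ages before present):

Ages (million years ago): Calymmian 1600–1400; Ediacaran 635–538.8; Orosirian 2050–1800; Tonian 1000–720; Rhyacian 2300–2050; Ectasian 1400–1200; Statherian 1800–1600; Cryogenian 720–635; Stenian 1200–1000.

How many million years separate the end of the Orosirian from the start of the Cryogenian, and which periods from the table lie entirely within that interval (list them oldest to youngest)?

1080 million years; Statherian, Calymmian, Ectasian, Stenian, Tonian

End of Orosirian = 1800 Ma; start of Cryogenian = 720 Ma.
Gap = 1800 − 720 = 1080 Myr.
Periods wholly inside 1800–720 Ma: Statherian (1800–1600), Calymmian (1600–1400), Ectasian (1400–1200), Stenian (1200–1000), Tonian (1000–720).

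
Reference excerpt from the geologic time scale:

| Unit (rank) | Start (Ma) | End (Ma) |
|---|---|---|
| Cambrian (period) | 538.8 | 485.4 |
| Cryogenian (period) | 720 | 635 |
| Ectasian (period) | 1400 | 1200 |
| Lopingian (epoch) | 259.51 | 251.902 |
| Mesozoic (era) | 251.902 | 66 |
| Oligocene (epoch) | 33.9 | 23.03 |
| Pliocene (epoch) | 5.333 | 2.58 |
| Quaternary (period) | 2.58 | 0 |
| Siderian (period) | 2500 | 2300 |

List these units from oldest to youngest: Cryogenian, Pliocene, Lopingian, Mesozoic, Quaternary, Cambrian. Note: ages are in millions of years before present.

Cryogenian, Cambrian, Lopingian, Mesozoic, Pliocene, Quaternary

Read off each span (Ma): Cryogenian 720–635; Pliocene 5.333–2.58; Lopingian 259.51–251.902; Mesozoic 251.902–66; Quaternary 2.58–0; Cambrian 538.8–485.4.
Larger Ma is older, so oldest→youngest is Cryogenian, Cambrian, Lopingian, Mesozoic, Pliocene, Quaternary.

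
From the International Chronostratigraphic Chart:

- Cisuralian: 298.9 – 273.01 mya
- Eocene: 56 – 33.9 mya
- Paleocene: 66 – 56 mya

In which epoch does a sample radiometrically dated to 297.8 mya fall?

297.8 Ma lies between 298.9 and 273.01 Ma, so it falls in the Cisuralian.

Cisuralian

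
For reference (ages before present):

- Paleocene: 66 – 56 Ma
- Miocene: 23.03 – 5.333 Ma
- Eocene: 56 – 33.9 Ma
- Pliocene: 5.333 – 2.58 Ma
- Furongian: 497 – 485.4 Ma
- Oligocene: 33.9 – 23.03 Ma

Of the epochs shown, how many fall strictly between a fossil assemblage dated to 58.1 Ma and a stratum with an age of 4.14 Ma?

The older date is 58.1 Ma and the younger is 4.14 Ma.
Epochs with start < 58.1 and end > 4.14 Ma: Eocene (56–33.9), Oligocene (33.9–23.03), Miocene (23.03–5.333).
That is 3 complete epochs.

3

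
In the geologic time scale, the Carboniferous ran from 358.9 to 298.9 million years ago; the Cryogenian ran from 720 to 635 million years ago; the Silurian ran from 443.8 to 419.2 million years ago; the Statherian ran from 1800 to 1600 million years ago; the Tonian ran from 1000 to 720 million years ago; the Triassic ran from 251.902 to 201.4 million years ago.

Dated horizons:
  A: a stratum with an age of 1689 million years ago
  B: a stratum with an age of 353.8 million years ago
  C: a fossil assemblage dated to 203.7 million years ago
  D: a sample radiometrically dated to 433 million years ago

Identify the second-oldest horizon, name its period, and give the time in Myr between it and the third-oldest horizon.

Sorted oldest-first by Ma: A (1689), D (433), B (353.8), C (203.7).
The second oldest is D at 433 Ma, which lies in 443.8–419.2 Ma: the Silurian.
The third oldest is B at 353.8 Ma; separation = |433 − 353.8| = 79.2 Myr.

D, in the Silurian; 79.2 million years to B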